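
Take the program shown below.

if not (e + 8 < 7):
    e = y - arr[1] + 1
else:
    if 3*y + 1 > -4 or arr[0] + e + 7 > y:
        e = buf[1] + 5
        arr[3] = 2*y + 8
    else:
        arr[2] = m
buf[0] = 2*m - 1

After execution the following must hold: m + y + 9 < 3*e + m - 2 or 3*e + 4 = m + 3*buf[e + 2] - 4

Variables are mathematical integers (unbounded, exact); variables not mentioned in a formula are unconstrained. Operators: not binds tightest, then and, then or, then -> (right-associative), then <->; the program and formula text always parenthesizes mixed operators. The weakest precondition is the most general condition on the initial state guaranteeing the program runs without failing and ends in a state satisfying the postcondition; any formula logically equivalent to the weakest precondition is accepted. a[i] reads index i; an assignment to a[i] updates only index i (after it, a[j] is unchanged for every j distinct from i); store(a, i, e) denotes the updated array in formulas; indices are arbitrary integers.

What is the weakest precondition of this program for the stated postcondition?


Working backward. After the program, the postcondition m + y + 9 < 3*e + m - 2 or 3*e + 4 = m + 3*buf[e + 2] - 4 must hold; in canonical form it is y < 3*e - 11 or 3*e = 3*buf[e + 2] + m - 8.
Before buf[0] := 2*m - 1: y < 3*e - 11 or 3*e = 3*store(buf, 0, 2*m - 1)[e + 2] + m - 8
Then branch requires 3*arr[1] < 2*y - 8 or 3*y = 3*arr[1] + 3*store(buf, 0, 2*m - 1)[-arr[1] + y + 3] + m - 11; else branch requires ((3*y > -5 or arr[0] + e > y - 7) -> (y < 3*buf[1] + 4 or 3*buf[1] = 3*store(buf, 0, 2*m - 1)[buf[1] + 7] + m - 23)) and ((not (3*y > -5 or arr[0] + e > y - 7)) -> (y < 3*e - 11 or 3*e = 3*store(buf, 0, 2*m - 1)[e + 2] + m - 8)).
Before the if: ((not (e < -1)) -> (3*arr[1] < 2*y - 8 or 3*y = 3*arr[1] + 3*store(buf, 0, 2*m - 1)[-arr[1] + y + 3] + m - 11)) and (e < -1 -> (((3*y > -5 or arr[0] + e > y - 7) -> (y < 3*buf[1] + 4 or 3*buf[1] = 3*store(buf, 0, 2*m - 1)[buf[1] + 7] + m - 23)) and ((not (3*y > -5 or arr[0] + e > y - 7)) -> (y < 3*e - 11 or 3*e = 3*store(buf, 0, 2*m - 1)[e + 2] + m - 8))))
Answer: WP = ((not (e < -1)) -> (3*arr[1] < 2*y - 8 or 3*y = 3*arr[1] + 3*store(buf, 0, 2*m - 1)[-arr[1] + y + 3] + m - 11)) and (e < -1 -> (((3*y > -5 or arr[0] + e > y - 7) -> (y < 3*buf[1] + 4 or 3*buf[1] = 3*store(buf, 0, 2*m - 1)[buf[1] + 7] + m - 23)) and ((not (3*y > -5 or arr[0] + e > y - 7)) -> (y < 3*e - 11 or 3*e = 3*store(buf, 0, 2*m - 1)[e + 2] + m - 8))))


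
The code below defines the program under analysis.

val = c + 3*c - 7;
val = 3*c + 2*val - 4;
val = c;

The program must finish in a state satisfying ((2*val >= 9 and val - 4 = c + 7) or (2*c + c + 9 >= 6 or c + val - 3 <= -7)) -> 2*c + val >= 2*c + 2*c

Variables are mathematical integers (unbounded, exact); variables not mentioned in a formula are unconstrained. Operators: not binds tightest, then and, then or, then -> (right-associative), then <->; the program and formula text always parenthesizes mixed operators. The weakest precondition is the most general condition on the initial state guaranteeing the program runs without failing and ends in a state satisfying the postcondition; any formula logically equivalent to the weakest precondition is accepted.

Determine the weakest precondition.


Working backward. After the program, the postcondition ((2*val >= 9 and val - 4 = c + 7) or (2*c + c + 9 >= 6 or c + val - 3 <= -7)) -> 2*c + val >= 2*c + 2*c must hold; in canonical form it is ((2*val >= 9 and val = c + 11) or 3*c >= -3 or c + val <= -4) -> val >= 2*c.
Before val := c: (3*c >= -3 or 2*c <= -4) -> c <= 0
Before val := 3*c + 2*val - 4: (3*c >= -3 or 2*c <= -4) -> c <= 0
Before val := c + 3*c - 7: (3*c >= -3 or 2*c <= -4) -> c <= 0
Answer: WP = (3*c >= -3 or 2*c <= -4) -> c <= 0


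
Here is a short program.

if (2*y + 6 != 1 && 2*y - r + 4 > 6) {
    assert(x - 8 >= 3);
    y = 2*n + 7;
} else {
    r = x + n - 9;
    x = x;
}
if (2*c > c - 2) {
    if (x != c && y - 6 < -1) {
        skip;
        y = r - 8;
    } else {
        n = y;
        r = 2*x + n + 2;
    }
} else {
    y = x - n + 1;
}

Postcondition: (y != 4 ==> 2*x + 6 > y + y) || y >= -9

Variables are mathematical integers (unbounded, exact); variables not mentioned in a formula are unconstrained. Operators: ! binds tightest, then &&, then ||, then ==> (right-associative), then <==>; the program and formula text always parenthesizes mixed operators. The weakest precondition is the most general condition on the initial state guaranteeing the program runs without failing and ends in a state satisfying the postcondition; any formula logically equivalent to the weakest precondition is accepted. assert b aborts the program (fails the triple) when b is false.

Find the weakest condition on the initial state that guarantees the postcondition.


Working backward. After the program, the postcondition (y != 4 ==> 2*x + 6 > y + y) || y >= -9 must hold; in canonical form it is (y != 4 ==> 2*x > 2*y - 6) || y >= -9.
Then branch requires ((x != c && y < 5) ==> ((r != 12 ==> 2*x > 2*r - 22) || r >= -1)) && ((!(x != c && y < 5)) ==> ((y != 4 ==> 2*x > 2*y - 6) || y >= -9)); else branch requires (x != n + 3 ==> 2*n > -4) || x >= n - 10.
Before the if: (c > -2 ==> (((x != c && y < 5) ==> ((r != 12 ==> 2*x > 2*r - 22) || r >= -1)) && ((!(x != c && y < 5)) ==> ((y != 4 ==> 2*x > 2*y - 6) || y >= -9)))) && ((!(c > -2)) ==> ((x != n + 3 ==> 2*n > -4) || x >= n - 10))
Then branch requires x >= 11 && (c > -2 ==> (((x != c && 2*n < -2) ==> ((r != 12 ==> 2*x > 2*r - 22) || r >= -1)) && ((!(x != c && 2*n < -2)) ==> ((2*n != -3 ==> 2*x > 4*n + 8) || 2*n >= -16)))) && ((!(c > -2)) ==> ((x != n + 3 ==> 2*n > -4) || x >= n - 10)); else branch requires (c > -2 ==> (((x != c && y < 5) ==> ((n + x != 21 ==> 2*n < 40) || n + x >= 8)) && ((!(x != c && y < 5)) ==> ((y != 4 ==> 2*x > 2*y - 6) || y >= -9)))) && ((!(c > -2)) ==> ((x != n + 3 ==> 2*n > -4) || x >= n - 10)).
Before the if: ((2*y != -5 && 2*y > r + 2) ==> (x >= 11 && (c > -2 ==> (((x != c && 2*n < -2) ==> ((r != 12 ==> 2*x > 2*r - 22) || r >= -1)) && ((!(x != c && 2*n < -2)) ==> ((2*n != -3 ==> 2*x > 4*n + 8) || 2*n >= -16)))) && ((!(c > -2)) ==> ((x != n + 3 ==> 2*n > -4) || x >= n - 10)))) && ((!(2*y != -5 && 2*y > r + 2)) ==> ((c > -2 ==> (((x != c && y < 5) ==> ((n + x != 21 ==> 2*n < 40) || n + x >= 8)) && ((!(x != c && y < 5)) ==> ((y != 4 ==> 2*x > 2*y - 6) || y >= -9)))) && ((!(c > -2)) ==> ((x != n + 3 ==> 2*n > -4) || x >= n - 10))))
Answer: WP = ((2*y != -5 && 2*y > r + 2) ==> (x >= 11 && (c > -2 ==> (((x != c && 2*n < -2) ==> ((r != 12 ==> 2*x > 2*r - 22) || r >= -1)) && ((!(x != c && 2*n < -2)) ==> ((2*n != -3 ==> 2*x > 4*n + 8) || 2*n >= -16)))) && ((!(c > -2)) ==> ((x != n + 3 ==> 2*n > -4) || x >= n - 10)))) && ((!(2*y != -5 && 2*y > r + 2)) ==> ((c > -2 ==> (((x != c && y < 5) ==> ((n + x != 21 ==> 2*n < 40) || n + x >= 8)) && ((!(x != c && y < 5)) ==> ((y != 4 ==> 2*x > 2*y - 6) || y >= -9)))) && ((!(c > -2)) ==> ((x != n + 3 ==> 2*n > -4) || x >= n - 10))))


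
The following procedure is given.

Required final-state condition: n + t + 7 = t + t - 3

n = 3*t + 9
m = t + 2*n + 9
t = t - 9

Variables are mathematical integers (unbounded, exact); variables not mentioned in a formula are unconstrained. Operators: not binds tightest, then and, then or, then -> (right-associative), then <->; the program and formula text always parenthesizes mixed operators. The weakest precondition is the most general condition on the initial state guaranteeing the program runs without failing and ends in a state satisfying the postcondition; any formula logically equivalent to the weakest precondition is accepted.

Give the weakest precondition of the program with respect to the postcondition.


Working backward. After the program, the postcondition n + t + 7 = t + t - 3 must hold; in canonical form it is n = t - 10.
Before t := t - 9: n = t - 19
Before m := t + 2*n + 9: n = t - 19
Before n := 3*t + 9: 2*t = -28
Answer: WP = 2*t = -28


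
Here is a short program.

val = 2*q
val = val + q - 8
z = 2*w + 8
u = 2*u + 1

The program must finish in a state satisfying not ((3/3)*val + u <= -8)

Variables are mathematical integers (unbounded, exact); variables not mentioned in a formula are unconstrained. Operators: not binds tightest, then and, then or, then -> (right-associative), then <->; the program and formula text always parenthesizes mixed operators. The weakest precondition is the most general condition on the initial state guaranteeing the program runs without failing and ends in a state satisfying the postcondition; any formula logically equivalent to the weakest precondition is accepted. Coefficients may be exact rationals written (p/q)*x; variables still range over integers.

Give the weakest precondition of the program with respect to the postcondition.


Working backward. After the program, the postcondition not ((3/3)*val + u <= -8) must hold; in canonical form it is not (u + val <= -8).
Before u := 2*u + 1: not (2*u + val <= -9)
Before z := 2*w + 8: not (2*u + val <= -9)
Before val := val + q - 8: not (q + 2*u + val <= -1)
Before val := 2*q: not (3*q + 2*u <= -1)
Answer: WP = not (3*q + 2*u <= -1)


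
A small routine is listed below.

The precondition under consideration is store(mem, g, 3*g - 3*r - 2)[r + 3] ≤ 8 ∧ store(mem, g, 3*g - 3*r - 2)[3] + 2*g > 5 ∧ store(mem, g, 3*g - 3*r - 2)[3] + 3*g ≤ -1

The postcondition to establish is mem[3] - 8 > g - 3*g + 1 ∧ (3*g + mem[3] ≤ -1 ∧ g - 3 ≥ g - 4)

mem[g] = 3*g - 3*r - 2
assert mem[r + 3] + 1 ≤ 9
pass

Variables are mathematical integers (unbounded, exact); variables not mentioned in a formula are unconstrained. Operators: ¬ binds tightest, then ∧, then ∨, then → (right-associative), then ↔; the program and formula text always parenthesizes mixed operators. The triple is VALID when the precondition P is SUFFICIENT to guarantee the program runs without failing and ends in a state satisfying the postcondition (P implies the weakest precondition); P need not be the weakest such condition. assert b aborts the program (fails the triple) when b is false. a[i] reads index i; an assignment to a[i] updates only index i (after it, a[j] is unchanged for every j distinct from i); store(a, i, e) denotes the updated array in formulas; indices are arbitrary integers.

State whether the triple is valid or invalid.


Working backward. After the program, the postcondition mem[3] - 8 > g - 3*g + 1 ∧ (3*g + mem[3] ≤ -1 ∧ g - 3 ≥ g - 4) must hold; in canonical form it is mem[3] + 2*g > 9 ∧ mem[3] + 3*g ≤ -1.
Before skip: mem[3] + 2*g > 9 ∧ mem[3] + 3*g ≤ -1
Before assert mem[r + 3] + 1 ≤ 9: mem[r + 3] ≤ 8 ∧ mem[3] + 2*g > 9 ∧ mem[3] + 3*g ≤ -1
Before mem[g] := 3*g - 3*r - 2: store(mem, g, 3*g - 3*r - 2)[r + 3] ≤ 8 ∧ store(mem, g, 3*g - 3*r - 2)[3] + 2*g > 9 ∧ store(mem, g, 3*g - 3*r - 2)[3] + 3*g ≤ -1
The weakest precondition is store(mem, g, 3*g - 3*r - 2)[r + 3] ≤ 8 ∧ store(mem, g, 3*g - 3*r - 2)[3] + 2*g > 9 ∧ store(mem, g, 3*g - 3*r - 2)[3] + 3*g ≤ -1.
Check whether store(mem, g, 3*g - 3*r - 2)[r + 3] ≤ 8 ∧ store(mem, g, 3*g - 3*r - 2)[3] + 2*g > 5 ∧ store(mem, g, 3*g - 3*r - 2)[3] + 3*g ≤ -1 implies it.
Countermodel: at the initial state g = -7, mem = {[-8] = 0, [-7] = 2, [3] = 20, elsewhere 2}, r = -11, the precondition holds but the weakest precondition fails.
Answer: invalid


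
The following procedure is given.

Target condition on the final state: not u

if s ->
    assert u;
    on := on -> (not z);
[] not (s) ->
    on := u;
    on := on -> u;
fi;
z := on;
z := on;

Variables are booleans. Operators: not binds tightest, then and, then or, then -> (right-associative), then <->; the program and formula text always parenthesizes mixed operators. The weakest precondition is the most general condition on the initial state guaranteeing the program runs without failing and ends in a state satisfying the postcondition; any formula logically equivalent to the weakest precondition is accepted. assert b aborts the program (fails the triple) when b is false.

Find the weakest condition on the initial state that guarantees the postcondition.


Working backward. After the program, not u must hold.
Before z := on: not u
Before z := on: not u
Then branch requires false; else branch requires not u.
Before the if: (not s) and ((not s) -> (not u))
Answer: WP = (not s) and ((not s) -> (not u))


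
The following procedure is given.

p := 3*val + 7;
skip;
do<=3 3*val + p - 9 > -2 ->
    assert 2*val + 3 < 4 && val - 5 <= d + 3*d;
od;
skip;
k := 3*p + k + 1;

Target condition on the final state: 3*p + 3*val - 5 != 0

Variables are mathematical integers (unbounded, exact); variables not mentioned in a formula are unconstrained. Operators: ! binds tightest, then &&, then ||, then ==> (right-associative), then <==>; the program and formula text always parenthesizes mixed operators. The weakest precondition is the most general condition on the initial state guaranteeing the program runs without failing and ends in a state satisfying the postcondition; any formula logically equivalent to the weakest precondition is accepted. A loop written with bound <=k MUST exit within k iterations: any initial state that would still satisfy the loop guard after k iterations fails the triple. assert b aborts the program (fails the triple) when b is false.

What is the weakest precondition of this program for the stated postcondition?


Working backward. After the program, the postcondition 3*p + 3*val - 5 != 0 must hold; in canonical form it is 3*p + 3*val != 5.
Before k := 3*p + k + 1: 3*p + 3*val != 5
Before skip: 3*p + 3*val != 5
Before the loop (bound <=3), unroll the exhaustion recursion (WP_0 = exit-now case; WP_j = one more guarded iteration, up to j = 3):
  WP_0: (!(p + 3*val > 7)) && 3*p + 3*val != 5
  WP_1: (p + 3*val > 7 ==> (2*val < 1 && val <= 4*d + 5 && (!(p + 3*val > 7)) && 3*p + 3*val != 5)) && ((!(p + 3*val > 7)) ==> 3*p + 3*val != 5)
  WP_2: (p + 3*val > 7 ==> (2*val < 1 && val <= 4*d + 5 && (p + 3*val > 7 ==> (2*val < 1 && val <= 4*d + 5 && (!(p + 3*val > 7)) && 3*p + 3*val != 5)) && ((!(p + 3*val > 7)) ==> 3*p + 3*val != 5))) && ((!(p + 3*val > 7)) ==> 3*p + 3*val != 5)
  WP_3: (p + 3*val > 7 ==> (2*val < 1 && val <= 4*d + 5 && (p + 3*val > 7 ==> (2*val < 1 && val <= 4*d + 5 && (p + 3*val > 7 ==> (2*val < 1 && val <= 4*d + 5 && (!(p + 3*val > 7)) && 3*p + 3*val != 5)) && ((!(p + 3*val > 7)) ==> 3*p + 3*val != 5))) && ((!(p + 3*val > 7)) ==> 3*p + 3*val != 5))) && ((!(p + 3*val > 7)) ==> 3*p + 3*val != 5)
So before the loop: (p + 3*val > 7 ==> (2*val < 1 && val <= 4*d + 5 && (p + 3*val > 7 ==> (2*val < 1 && val <= 4*d + 5 && (p + 3*val > 7 ==> (2*val < 1 && val <= 4*d + 5 && (!(p + 3*val > 7)) && 3*p + 3*val != 5)) && ((!(p + 3*val > 7)) ==> 3*p + 3*val != 5))) && ((!(p + 3*val > 7)) ==> 3*p + 3*val != 5))) && ((!(p + 3*val > 7)) ==> 3*p + 3*val != 5)
Before skip: (p + 3*val > 7 ==> (2*val < 1 && val <= 4*d + 5 && (p + 3*val > 7 ==> (2*val < 1 && val <= 4*d + 5 && (p + 3*val > 7 ==> (2*val < 1 && val <= 4*d + 5 && (!(p + 3*val > 7)) && 3*p + 3*val != 5)) && ((!(p + 3*val > 7)) ==> 3*p + 3*val != 5))) && ((!(p + 3*val > 7)) ==> 3*p + 3*val != 5))) && ((!(p + 3*val > 7)) ==> 3*p + 3*val != 5)
Before p := 3*val + 7: (6*val > 0 ==> (2*val < 1 && val <= 4*d + 5 && (6*val > 0 ==> (2*val < 1 && val <= 4*d + 5 && (6*val > 0 ==> (2*val < 1 && val <= 4*d + 5 && (!(6*val > 0)) && 12*val != -16)) && ((!(6*val > 0)) ==> 12*val != -16))) && ((!(6*val > 0)) ==> 12*val != -16))) && ((!(6*val > 0)) ==> 12*val != -16)
Answer: WP = (6*val > 0 ==> (2*val < 1 && val <= 4*d + 5 && (6*val > 0 ==> (2*val < 1 && val <= 4*d + 5 && (6*val > 0 ==> (2*val < 1 && val <= 4*d + 5 && (!(6*val > 0)) && 12*val != -16)) && ((!(6*val > 0)) ==> 12*val != -16))) && ((!(6*val > 0)) ==> 12*val != -16))) && ((!(6*val > 0)) ==> 12*val != -16)


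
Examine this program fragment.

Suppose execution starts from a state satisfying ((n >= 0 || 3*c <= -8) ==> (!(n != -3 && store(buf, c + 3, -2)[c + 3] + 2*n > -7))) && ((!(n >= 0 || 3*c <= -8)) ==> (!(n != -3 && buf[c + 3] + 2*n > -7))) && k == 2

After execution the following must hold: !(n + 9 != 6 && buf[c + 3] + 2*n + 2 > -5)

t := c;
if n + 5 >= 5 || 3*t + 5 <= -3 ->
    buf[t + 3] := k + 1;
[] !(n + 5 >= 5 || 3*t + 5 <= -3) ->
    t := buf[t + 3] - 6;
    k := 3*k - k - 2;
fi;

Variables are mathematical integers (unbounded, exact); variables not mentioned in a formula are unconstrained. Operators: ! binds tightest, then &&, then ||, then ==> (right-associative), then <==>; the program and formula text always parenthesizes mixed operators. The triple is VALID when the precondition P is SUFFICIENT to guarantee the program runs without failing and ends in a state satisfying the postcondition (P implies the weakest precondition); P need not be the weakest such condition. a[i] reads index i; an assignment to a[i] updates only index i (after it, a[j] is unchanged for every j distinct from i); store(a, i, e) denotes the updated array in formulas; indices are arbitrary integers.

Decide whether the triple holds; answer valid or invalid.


Working backward. After the program, the postcondition !(n + 9 != 6 && buf[c + 3] + 2*n + 2 > -5) must hold; in canonical form it is !(n != -3 && buf[c + 3] + 2*n > -7).
Then branch requires !(n != -3 && store(buf, t + 3, k + 1)[c + 3] + 2*n > -7); else branch requires !(n != -3 && buf[c + 3] + 2*n > -7).
Before the if: ((n >= 0 || 3*t <= -8) ==> (!(n != -3 && store(buf, t + 3, k + 1)[c + 3] + 2*n > -7))) && ((!(n >= 0 || 3*t <= -8)) ==> (!(n != -3 && buf[c + 3] + 2*n > -7)))
Before t := c: ((n >= 0 || 3*c <= -8) ==> (!(n != -3 && store(buf, c + 3, k + 1)[c + 3] + 2*n > -7))) && ((!(n >= 0 || 3*c <= -8)) ==> (!(n != -3 && buf[c + 3] + 2*n > -7)))
The weakest precondition is ((n >= 0 || 3*c <= -8) ==> (!(n != -3 && store(buf, c + 3, k + 1)[c + 3] + 2*n > -7))) && ((!(n >= 0 || 3*c <= -8)) ==> (!(n != -3 && buf[c + 3] + 2*n > -7))).
Check whether ((n >= 0 || 3*c <= -8) ==> (!(n != -3 && store(buf, c + 3, -2)[c + 3] + 2*n > -7))) && ((!(n >= 0 || 3*c <= -8)) ==> (!(n != -3 && buf[c + 3] + 2*n > -7))) && k == 2 implies it.
Countermodel: at the initial state buf = {[0] = 2, elsewhere 2}, c = -3, k = 2, n = -4, the precondition holds but the weakest precondition fails.
Answer: invalid


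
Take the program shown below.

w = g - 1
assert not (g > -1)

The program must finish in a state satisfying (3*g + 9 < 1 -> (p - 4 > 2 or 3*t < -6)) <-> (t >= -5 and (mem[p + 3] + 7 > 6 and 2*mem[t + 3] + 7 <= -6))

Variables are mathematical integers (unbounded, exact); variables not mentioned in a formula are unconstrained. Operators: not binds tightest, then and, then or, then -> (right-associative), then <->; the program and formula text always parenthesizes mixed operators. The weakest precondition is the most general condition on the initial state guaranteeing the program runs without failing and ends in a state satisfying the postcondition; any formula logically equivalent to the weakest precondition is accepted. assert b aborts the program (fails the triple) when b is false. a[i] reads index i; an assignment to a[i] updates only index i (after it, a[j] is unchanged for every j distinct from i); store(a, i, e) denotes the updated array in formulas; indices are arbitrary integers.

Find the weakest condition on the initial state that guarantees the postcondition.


Working backward. After the program, the postcondition (3*g + 9 < 1 -> (p - 4 > 2 or 3*t < -6)) <-> (t >= -5 and (mem[p + 3] + 7 > 6 and 2*mem[t + 3] + 7 <= -6)) must hold; in canonical form it is (3*g < -8 -> (p > 6 or 3*t < -6)) <-> (t >= -5 and mem[p + 3] > -1 and 2*mem[t + 3] <= -13).
Before assert not (g > -1): (not (g > -1)) and ((3*g < -8 -> (p > 6 or 3*t < -6)) <-> (t >= -5 and mem[p + 3] > -1 and 2*mem[t + 3] <= -13))
Before w := g - 1: (not (g > -1)) and ((3*g < -8 -> (p > 6 or 3*t < -6)) <-> (t >= -5 and mem[p + 3] > -1 and 2*mem[t + 3] <= -13))
Answer: WP = (not (g > -1)) and ((3*g < -8 -> (p > 6 or 3*t < -6)) <-> (t >= -5 and mem[p + 3] > -1 and 2*mem[t + 3] <= -13))


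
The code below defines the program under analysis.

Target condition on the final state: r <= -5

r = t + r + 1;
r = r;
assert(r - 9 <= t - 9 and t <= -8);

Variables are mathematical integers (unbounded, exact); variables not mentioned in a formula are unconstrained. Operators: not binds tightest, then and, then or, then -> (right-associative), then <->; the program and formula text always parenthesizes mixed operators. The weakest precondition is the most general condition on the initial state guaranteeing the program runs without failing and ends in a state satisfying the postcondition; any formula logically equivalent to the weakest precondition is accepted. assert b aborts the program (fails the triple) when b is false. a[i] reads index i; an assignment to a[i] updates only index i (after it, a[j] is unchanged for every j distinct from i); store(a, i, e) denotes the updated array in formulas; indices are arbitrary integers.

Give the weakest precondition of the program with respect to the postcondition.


Working backward. After the program, r <= -5 must hold.
Before assert r - 9 <= t - 9 and t <= -8: r <= t and t <= -8 and r <= -5
Before r := r: r <= t and t <= -8 and r <= -5
Before r := t + r + 1: r <= -1 and t <= -8 and r + t <= -6
Answer: WP = r <= -1 and t <= -8 and r + t <= -6


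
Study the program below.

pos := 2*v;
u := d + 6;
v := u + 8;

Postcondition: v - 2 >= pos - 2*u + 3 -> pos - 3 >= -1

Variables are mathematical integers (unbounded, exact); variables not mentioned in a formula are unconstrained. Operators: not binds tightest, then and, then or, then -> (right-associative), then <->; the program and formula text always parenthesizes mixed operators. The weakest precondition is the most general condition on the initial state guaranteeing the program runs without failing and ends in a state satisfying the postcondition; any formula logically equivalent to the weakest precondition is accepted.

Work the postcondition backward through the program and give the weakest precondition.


Working backward. After the program, the postcondition v - 2 >= pos - 2*u + 3 -> pos - 3 >= -1 must hold; in canonical form it is 2*u + v >= pos + 5 -> pos >= 2.
Before v := u + 8: 3*u >= pos - 3 -> pos >= 2
Before u := d + 6: 3*d >= pos - 21 -> pos >= 2
Before pos := 2*v: 3*d >= 2*v - 21 -> 2*v >= 2
Answer: WP = 3*d >= 2*v - 21 -> 2*v >= 2


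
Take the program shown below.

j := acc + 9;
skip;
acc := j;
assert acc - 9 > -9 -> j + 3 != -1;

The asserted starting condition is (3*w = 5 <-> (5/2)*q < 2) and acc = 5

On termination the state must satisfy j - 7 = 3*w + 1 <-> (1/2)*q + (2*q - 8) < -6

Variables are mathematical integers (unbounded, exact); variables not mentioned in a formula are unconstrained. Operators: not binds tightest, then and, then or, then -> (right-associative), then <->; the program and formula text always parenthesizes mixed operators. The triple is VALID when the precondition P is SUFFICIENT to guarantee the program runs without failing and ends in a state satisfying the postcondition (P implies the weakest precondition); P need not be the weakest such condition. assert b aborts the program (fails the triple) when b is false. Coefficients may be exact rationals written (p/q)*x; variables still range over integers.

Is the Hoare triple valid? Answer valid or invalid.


Working backward. After the program, the postcondition j - 7 = 3*w + 1 <-> (1/2)*q + (2*q - 8) < -6 must hold; in canonical form it is j = 3*w + 8 <-> (5/2)*q < 2.
Before assert acc - 9 > -9 -> j + 3 != -1: (acc > 0 -> j != -4) and (j = 3*w + 8 <-> (5/2)*q < 2)
Before acc := j: (j > 0 -> j != -4) and (j = 3*w + 8 <-> (5/2)*q < 2)
Before skip: (j > 0 -> j != -4) and (j = 3*w + 8 <-> (5/2)*q < 2)
Before j := acc + 9: (acc > -9 -> acc != -13) and (acc = 3*w - 1 <-> (5/2)*q < 2)
The weakest precondition is (acc > -9 -> acc != -13) and (acc = 3*w - 1 <-> (5/2)*q < 2).
Check whether (3*w = 5 <-> (5/2)*q < 2) and acc = 5 implies it.
Countermodel: at the initial state acc = 5, q = 1, w = 2, the precondition holds but the weakest precondition fails.
Answer: invalid


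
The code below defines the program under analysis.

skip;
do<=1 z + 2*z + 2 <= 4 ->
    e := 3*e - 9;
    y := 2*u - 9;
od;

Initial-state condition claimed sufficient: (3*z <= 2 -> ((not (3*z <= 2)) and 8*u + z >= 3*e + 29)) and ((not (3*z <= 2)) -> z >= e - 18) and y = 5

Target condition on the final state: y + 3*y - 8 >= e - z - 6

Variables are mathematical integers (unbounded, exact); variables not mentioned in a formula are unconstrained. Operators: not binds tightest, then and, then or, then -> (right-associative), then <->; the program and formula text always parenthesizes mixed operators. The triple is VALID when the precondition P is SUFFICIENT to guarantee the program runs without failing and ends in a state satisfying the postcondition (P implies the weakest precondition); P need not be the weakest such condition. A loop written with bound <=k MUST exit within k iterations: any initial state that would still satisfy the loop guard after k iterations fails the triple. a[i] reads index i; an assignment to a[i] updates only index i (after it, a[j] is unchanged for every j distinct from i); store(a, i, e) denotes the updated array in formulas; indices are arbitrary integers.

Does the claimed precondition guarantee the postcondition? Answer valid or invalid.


Working backward. After the program, the postcondition y + 3*y - 8 >= e - z - 6 must hold; in canonical form it is 4*y + z >= e + 2.
Before the loop (bound <=1), unroll the exhaustion recursion (WP_0 = exit-now case; WP_j = one more guarded iteration, up to j = 1):
  WP_0: (not (3*z <= 2)) and 4*y + z >= e + 2
  WP_1: (3*z <= 2 -> ((not (3*z <= 2)) and 8*u + z >= 3*e + 29)) and ((not (3*z <= 2)) -> 4*y + z >= e + 2)
So before the loop: (3*z <= 2 -> ((not (3*z <= 2)) and 8*u + z >= 3*e + 29)) and ((not (3*z <= 2)) -> 4*y + z >= e + 2)
Before skip: (3*z <= 2 -> ((not (3*z <= 2)) and 8*u + z >= 3*e + 29)) and ((not (3*z <= 2)) -> 4*y + z >= e + 2)
The weakest precondition is (3*z <= 2 -> ((not (3*z <= 2)) and 8*u + z >= 3*e + 29)) and ((not (3*z <= 2)) -> 4*y + z >= e + 2).
Check whether (3*z <= 2 -> ((not (3*z <= 2)) and 8*u + z >= 3*e + 29)) and ((not (3*z <= 2)) -> z >= e - 18) and y = 5 implies it.
Every state satisfying the precondition satisfies the weakest precondition: the implication holds.
Answer: valid


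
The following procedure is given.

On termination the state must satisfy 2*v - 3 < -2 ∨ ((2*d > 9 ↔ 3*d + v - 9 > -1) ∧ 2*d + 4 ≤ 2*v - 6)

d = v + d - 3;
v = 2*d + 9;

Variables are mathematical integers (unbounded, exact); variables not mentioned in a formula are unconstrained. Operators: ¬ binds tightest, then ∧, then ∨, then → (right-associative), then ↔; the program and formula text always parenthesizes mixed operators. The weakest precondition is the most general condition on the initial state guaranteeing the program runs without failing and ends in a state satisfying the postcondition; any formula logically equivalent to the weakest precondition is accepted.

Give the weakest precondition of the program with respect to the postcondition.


Working backward. After the program, the postcondition 2*v - 3 < -2 ∨ ((2*d > 9 ↔ 3*d + v - 9 > -1) ∧ 2*d + 4 ≤ 2*v - 6) must hold; in canonical form it is 2*v < 1 ∨ ((2*d > 9 ↔ 3*d + v > 8) ∧ 2*d ≤ 2*v - 10).
Before v := 2*d + 9: 4*d < -17 ∨ ((2*d > 9 ↔ 5*d > -1) ∧ 2*d ≥ -8)
Before d := v + d - 3: 4*d + 4*v < -5 ∨ ((2*d + 2*v > 15 ↔ 5*d + 5*v > 14) ∧ 2*d + 2*v ≥ -2)
Answer: WP = 4*d + 4*v < -5 ∨ ((2*d + 2*v > 15 ↔ 5*d + 5*v > 14) ∧ 2*d + 2*v ≥ -2)


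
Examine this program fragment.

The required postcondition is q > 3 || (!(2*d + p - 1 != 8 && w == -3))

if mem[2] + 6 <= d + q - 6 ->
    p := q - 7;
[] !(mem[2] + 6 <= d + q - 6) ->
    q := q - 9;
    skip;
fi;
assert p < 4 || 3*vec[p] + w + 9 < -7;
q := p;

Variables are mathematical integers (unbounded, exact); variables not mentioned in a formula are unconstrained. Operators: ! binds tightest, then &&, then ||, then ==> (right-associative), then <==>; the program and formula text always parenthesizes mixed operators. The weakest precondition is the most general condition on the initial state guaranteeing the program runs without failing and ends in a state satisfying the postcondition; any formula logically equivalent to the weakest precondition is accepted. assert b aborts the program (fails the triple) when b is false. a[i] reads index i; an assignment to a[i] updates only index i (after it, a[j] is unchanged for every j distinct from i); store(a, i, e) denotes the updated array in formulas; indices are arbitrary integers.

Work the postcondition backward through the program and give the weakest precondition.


Working backward. After the program, the postcondition q > 3 || (!(2*d + p - 1 != 8 && w == -3)) must hold; in canonical form it is q > 3 || (!(2*d + p != 9 && w == -3)).
Before q := p: p > 3 || (!(2*d + p != 9 && w == -3))
Before assert p < 4 || 3*vec[p] + w + 9 < -7: (p < 4 || 3*vec[p] + w < -16) && (p > 3 || (!(2*d + p != 9 && w == -3)))
Then branch requires (q < 11 || 3*vec[q - 7] + w < -16) && (q > 10 || (!(2*d + q != 16 && w == -3))); else branch requires (p < 4 || 3*vec[p] + w < -16) && (p > 3 || (!(2*d + p != 9 && w == -3))).
Before the if: (mem[2] <= d + q - 12 ==> ((q < 11 || 3*vec[q - 7] + w < -16) && (q > 10 || (!(2*d + q != 16 && w == -3))))) && ((!(mem[2] <= d + q - 12)) ==> ((p < 4 || 3*vec[p] + w < -16) && (p > 3 || (!(2*d + p != 9 && w == -3)))))
Answer: WP = (mem[2] <= d + q - 12 ==> ((q < 11 || 3*vec[q - 7] + w < -16) && (q > 10 || (!(2*d + q != 16 && w == -3))))) && ((!(mem[2] <= d + q - 12)) ==> ((p < 4 || 3*vec[p] + w < -16) && (p > 3 || (!(2*d + p != 9 && w == -3)))))


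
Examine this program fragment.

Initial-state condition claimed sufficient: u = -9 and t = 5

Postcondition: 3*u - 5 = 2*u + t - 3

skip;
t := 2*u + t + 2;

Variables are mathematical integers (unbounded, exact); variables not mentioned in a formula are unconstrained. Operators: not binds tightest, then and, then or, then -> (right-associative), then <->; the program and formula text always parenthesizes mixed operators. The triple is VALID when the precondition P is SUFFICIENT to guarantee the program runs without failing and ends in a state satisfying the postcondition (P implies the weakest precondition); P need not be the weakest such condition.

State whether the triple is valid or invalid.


Working backward. After the program, the postcondition 3*u - 5 = 2*u + t - 3 must hold; in canonical form it is u = t + 2.
Before t := 2*u + t + 2: t + u = -4
Before skip: t + u = -4
The weakest precondition is t + u = -4.
Check whether u = -9 and t = 5 implies it.
Every state satisfying the precondition satisfies the weakest precondition: the implication holds.
Answer: valid


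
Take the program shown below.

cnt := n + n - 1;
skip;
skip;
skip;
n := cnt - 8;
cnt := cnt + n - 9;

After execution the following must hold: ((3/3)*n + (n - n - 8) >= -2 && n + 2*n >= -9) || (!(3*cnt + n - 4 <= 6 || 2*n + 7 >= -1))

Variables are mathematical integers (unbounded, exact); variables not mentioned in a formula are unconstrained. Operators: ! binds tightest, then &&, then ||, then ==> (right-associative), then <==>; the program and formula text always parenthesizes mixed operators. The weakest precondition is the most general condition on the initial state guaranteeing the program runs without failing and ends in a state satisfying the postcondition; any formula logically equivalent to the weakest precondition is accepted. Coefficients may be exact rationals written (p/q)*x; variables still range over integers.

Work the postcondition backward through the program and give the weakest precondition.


Working backward. After the program, the postcondition ((3/3)*n + (n - n - 8) >= -2 && n + 2*n >= -9) || (!(3*cnt + n - 4 <= 6 || 2*n + 7 >= -1)) must hold; in canonical form it is (n >= 6 && 3*n >= -9) || (!(3*cnt + n <= 10 || 2*n >= -8)).
Before cnt := cnt + n - 9: (n >= 6 && 3*n >= -9) || (!(3*cnt + 4*n <= 37 || 2*n >= -8))
Before n := cnt - 8: (cnt >= 14 && 3*cnt >= 15) || (!(7*cnt <= 69 || 2*cnt >= 8))
Before skip: (cnt >= 14 && 3*cnt >= 15) || (!(7*cnt <= 69 || 2*cnt >= 8))
Before skip: (cnt >= 14 && 3*cnt >= 15) || (!(7*cnt <= 69 || 2*cnt >= 8))
Before skip: (cnt >= 14 && 3*cnt >= 15) || (!(7*cnt <= 69 || 2*cnt >= 8))
Before cnt := n + n - 1: (2*n >= 15 && 6*n >= 18) || (!(14*n <= 76 || 4*n >= 10))
Answer: WP = (2*n >= 15 && 6*n >= 18) || (!(14*n <= 76 || 4*n >= 10))


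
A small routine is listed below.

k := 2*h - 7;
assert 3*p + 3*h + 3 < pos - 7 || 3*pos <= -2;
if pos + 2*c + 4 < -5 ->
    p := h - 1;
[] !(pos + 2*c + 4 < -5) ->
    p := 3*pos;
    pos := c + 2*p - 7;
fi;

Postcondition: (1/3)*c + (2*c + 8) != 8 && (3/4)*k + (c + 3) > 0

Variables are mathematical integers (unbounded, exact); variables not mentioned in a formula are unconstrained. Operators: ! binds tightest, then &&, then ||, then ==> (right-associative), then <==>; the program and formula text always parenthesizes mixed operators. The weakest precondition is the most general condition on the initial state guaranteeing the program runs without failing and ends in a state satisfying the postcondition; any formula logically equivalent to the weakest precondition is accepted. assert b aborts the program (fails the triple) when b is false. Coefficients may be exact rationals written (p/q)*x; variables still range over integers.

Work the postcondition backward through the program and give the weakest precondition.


Working backward. After the program, the postcondition (1/3)*c + (2*c + 8) != 8 && (3/4)*k + (c + 3) > 0 must hold; in canonical form it is (7/3)*c != 0 && c + (3/4)*k > -3.
Then branch requires (7/3)*c != 0 && c + (3/4)*k > -3; else branch requires (7/3)*c != 0 && c + (3/4)*k > -3.
Before the if: (2*c + pos < -9 ==> ((7/3)*c != 0 && c + (3/4)*k > -3)) && ((!(2*c + pos < -9)) ==> ((7/3)*c != 0 && c + (3/4)*k > -3))
Before assert 3*p + 3*h + 3 < pos - 7 || 3*pos <= -2: (3*h + 3*p < pos - 10 || 3*pos <= -2) && (2*c + pos < -9 ==> ((7/3)*c != 0 && c + (3/4)*k > -3)) && ((!(2*c + pos < -9)) ==> ((7/3)*c != 0 && c + (3/4)*k > -3))
Before k := 2*h - 7: (3*h + 3*p < pos - 10 || 3*pos <= -2) && (2*c + pos < -9 ==> ((7/3)*c != 0 && c + (3/2)*h > 9/4)) && ((!(2*c + pos < -9)) ==> ((7/3)*c != 0 && c + (3/2)*h > 9/4))
Answer: WP = (3*h + 3*p < pos - 10 || 3*pos <= -2) && (2*c + pos < -9 ==> ((7/3)*c != 0 && c + (3/2)*h > 9/4)) && ((!(2*c + pos < -9)) ==> ((7/3)*c != 0 && c + (3/2)*h > 9/4))


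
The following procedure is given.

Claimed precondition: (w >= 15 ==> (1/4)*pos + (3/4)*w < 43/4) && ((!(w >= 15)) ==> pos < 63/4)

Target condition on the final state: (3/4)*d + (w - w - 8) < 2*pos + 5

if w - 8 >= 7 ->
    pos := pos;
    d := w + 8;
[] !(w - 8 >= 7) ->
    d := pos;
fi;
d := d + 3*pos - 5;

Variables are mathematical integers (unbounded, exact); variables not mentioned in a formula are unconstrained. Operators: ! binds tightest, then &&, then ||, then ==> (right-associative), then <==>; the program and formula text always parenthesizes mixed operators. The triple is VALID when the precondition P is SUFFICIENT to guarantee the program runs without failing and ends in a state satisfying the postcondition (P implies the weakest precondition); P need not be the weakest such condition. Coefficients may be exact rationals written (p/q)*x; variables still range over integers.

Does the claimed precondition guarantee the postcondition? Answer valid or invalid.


Working backward. After the program, the postcondition (3/4)*d + (w - w - 8) < 2*pos + 5 must hold; in canonical form it is (3/4)*d < 2*pos + 13.
Before d := d + 3*pos - 5: (3/4)*d + (1/4)*pos < 67/4
Then branch requires (1/4)*pos + (3/4)*w < 43/4; else branch requires pos < 67/4.
Before the if: (w >= 15 ==> (1/4)*pos + (3/4)*w < 43/4) && ((!(w >= 15)) ==> pos < 67/4)
The weakest precondition is (w >= 15 ==> (1/4)*pos + (3/4)*w < 43/4) && ((!(w >= 15)) ==> pos < 67/4).
Check whether (w >= 15 ==> (1/4)*pos + (3/4)*w < 43/4) && ((!(w >= 15)) ==> pos < 63/4) implies it.
Every state satisfying the precondition satisfies the weakest precondition: the implication holds.
Answer: valid


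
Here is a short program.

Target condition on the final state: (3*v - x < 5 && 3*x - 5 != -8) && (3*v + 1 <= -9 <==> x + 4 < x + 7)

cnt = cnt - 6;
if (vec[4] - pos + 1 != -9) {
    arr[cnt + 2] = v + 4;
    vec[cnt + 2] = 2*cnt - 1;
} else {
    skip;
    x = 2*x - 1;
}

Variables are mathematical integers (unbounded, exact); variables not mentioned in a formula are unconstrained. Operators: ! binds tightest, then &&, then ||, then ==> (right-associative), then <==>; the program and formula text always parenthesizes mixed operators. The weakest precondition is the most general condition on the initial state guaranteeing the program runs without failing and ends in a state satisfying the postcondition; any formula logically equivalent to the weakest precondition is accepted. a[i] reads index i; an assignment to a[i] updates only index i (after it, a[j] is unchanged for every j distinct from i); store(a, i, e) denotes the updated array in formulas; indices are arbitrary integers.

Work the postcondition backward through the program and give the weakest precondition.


Working backward. After the program, the postcondition (3*v - x < 5 && 3*x - 5 != -8) && (3*v + 1 <= -9 <==> x + 4 < x + 7) must hold; in canonical form it is 3*v < x + 5 && 3*x != -3 && 3*v <= -10.
Then branch requires 3*v < x + 5 && 3*x != -3 && 3*v <= -10; else branch requires 3*v < 2*x + 4 && 6*x != 0 && 3*v <= -10.
Before the if: (vec[4] != pos - 10 ==> (3*v < x + 5 && 3*x != -3 && 3*v <= -10)) && ((!(vec[4] != pos - 10)) ==> (3*v < 2*x + 4 && 6*x != 0 && 3*v <= -10))
Before cnt := cnt - 6: (vec[4] != pos - 10 ==> (3*v < x + 5 && 3*x != -3 && 3*v <= -10)) && ((!(vec[4] != pos - 10)) ==> (3*v < 2*x + 4 && 6*x != 0 && 3*v <= -10))
Answer: WP = (vec[4] != pos - 10 ==> (3*v < x + 5 && 3*x != -3 && 3*v <= -10)) && ((!(vec[4] != pos - 10)) ==> (3*v < 2*x + 4 && 6*x != 0 && 3*v <= -10))


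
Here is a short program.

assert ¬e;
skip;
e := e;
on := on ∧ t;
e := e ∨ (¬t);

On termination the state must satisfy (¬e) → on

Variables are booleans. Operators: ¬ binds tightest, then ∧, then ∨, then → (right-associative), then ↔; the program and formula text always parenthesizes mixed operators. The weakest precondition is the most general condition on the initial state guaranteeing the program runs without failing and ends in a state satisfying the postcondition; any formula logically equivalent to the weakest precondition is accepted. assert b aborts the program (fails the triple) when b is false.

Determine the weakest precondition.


Working backward. After the program, (¬e) → on must hold.
Before e := e ∨ (¬t): (¬(e ∨ (¬t))) → on
Before on := on ∧ t: (¬(e ∨ (¬t))) → (on ∧ t)
Before e := e: (¬(e ∨ (¬t))) → (on ∧ t)
Before skip: (¬(e ∨ (¬t))) → (on ∧ t)
Before assert ¬e: (¬e) ∧ ((¬(e ∨ (¬t))) → (on ∧ t))
Answer: WP = (¬e) ∧ ((¬(e ∨ (¬t))) → (on ∧ t))


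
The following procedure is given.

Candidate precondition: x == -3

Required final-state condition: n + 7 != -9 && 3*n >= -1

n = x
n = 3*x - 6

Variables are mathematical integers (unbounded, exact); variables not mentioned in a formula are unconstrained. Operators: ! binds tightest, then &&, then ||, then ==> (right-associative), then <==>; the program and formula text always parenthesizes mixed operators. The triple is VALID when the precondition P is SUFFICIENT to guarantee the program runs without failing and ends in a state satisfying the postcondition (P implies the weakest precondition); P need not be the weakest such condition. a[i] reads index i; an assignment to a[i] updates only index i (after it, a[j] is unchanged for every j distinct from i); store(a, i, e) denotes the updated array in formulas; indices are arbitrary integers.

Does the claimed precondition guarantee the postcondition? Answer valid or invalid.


Working backward. After the program, the postcondition n + 7 != -9 && 3*n >= -1 must hold; in canonical form it is n != -16 && 3*n >= -1.
Before n := 3*x - 6: 3*x != -10 && 9*x >= 17
Before n := x: 3*x != -10 && 9*x >= 17
The weakest precondition is 3*x != -10 && 9*x >= 17.
Check whether x == -3 implies it.
Countermodel: at the initial state x = -3, the precondition holds but the weakest precondition fails.
Answer: invalid
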